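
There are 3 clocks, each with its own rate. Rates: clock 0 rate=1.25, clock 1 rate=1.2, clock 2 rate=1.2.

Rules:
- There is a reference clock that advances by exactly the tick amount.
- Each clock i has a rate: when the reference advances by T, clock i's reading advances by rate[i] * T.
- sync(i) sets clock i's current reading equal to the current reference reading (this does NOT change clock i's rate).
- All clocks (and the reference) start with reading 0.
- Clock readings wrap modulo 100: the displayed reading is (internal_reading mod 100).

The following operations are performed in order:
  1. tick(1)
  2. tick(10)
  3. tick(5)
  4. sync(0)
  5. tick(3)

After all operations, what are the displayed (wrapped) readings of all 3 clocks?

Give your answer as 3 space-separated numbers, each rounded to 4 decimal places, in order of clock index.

After op 1 tick(1): ref=1.0000 raw=[1.2500 1.2000 1.2000]
After op 2 tick(10): ref=11.0000 raw=[13.7500 13.2000 13.2000]
After op 3 tick(5): ref=16.0000 raw=[20.0000 19.2000 19.2000]
After op 4 sync(0): ref=16.0000 raw=[16.0000 19.2000 19.2000]
After op 5 tick(3): ref=19.0000 raw=[19.7500 22.8000 22.8000]
Wrap final raw readings (mod 100): 19.7500 mod 100 = 19.7500; 22.8000 mod 100 = 22.8000; 22.8000 mod 100 = 22.8000

Answer: 19.7500 22.8000 22.8000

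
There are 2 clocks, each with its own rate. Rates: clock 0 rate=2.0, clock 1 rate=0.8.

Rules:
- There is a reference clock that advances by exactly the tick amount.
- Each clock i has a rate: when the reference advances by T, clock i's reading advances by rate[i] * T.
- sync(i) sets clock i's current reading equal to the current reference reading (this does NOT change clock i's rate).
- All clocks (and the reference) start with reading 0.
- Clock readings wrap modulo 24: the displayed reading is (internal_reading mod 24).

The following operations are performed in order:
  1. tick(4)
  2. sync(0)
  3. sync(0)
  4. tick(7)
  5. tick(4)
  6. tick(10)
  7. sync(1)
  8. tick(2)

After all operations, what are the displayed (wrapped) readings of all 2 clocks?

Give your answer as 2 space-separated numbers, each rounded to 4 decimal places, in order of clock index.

Answer: 2.0000 2.6000

Derivation:
After op 1 tick(4): ref=4.0000 raw=[8.0000 3.2000]
After op 2 sync(0): ref=4.0000 raw=[4.0000 3.2000]
After op 3 sync(0): ref=4.0000 raw=[4.0000 3.2000]
After op 4 tick(7): ref=11.0000 raw=[18.0000 8.8000]
After op 5 tick(4): ref=15.0000 raw=[26.0000 12.0000]
After op 6 tick(10): ref=25.0000 raw=[46.0000 20.0000]
After op 7 sync(1): ref=25.0000 raw=[46.0000 25.0000]
After op 8 tick(2): ref=27.0000 raw=[50.0000 26.6000]
Wrap final raw readings (mod 24): 50.0000 mod 24 = 2.0000; 26.6000 mod 24 = 2.6000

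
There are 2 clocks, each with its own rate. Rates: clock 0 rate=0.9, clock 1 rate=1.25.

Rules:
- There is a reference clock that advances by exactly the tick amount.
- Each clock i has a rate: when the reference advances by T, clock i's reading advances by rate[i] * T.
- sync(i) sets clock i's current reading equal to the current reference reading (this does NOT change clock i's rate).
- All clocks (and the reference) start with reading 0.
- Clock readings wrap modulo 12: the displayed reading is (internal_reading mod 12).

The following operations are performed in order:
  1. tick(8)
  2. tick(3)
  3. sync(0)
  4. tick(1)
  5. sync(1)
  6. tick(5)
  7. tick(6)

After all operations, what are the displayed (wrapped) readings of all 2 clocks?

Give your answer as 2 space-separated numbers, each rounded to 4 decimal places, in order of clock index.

After op 1 tick(8): ref=8.0000 raw=[7.2000 10.0000]
After op 2 tick(3): ref=11.0000 raw=[9.9000 13.7500]
After op 3 sync(0): ref=11.0000 raw=[11.0000 13.7500]
After op 4 tick(1): ref=12.0000 raw=[11.9000 15.0000]
After op 5 sync(1): ref=12.0000 raw=[11.9000 12.0000]
After op 6 tick(5): ref=17.0000 raw=[16.4000 18.2500]
After op 7 tick(6): ref=23.0000 raw=[21.8000 25.7500]
Wrap final raw readings (mod 12): 21.8000 mod 12 = 9.8000; 25.7500 mod 12 = 1.7500

Answer: 9.8000 1.7500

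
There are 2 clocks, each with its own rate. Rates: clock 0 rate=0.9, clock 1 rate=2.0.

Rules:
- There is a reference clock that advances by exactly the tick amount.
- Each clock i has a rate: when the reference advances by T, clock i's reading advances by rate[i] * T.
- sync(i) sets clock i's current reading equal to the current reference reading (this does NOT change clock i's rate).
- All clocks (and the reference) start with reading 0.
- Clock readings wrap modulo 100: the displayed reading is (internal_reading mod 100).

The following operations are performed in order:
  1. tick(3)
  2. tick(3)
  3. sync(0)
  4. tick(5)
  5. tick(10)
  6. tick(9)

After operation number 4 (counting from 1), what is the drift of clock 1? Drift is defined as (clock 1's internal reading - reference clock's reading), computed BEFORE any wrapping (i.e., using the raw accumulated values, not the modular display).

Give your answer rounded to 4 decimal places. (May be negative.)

Answer: 11.0000

Derivation:
After op 1 tick(3): ref=3.0000 raw=[2.7000 6.0000]
After op 2 tick(3): ref=6.0000 raw=[5.4000 12.0000]
After op 3 sync(0): ref=6.0000 raw=[6.0000 12.0000]
After op 4 tick(5): ref=11.0000 raw=[10.5000 22.0000]
Drift of clock 1 after op 4: 22.0000 - 11.0000 = 11.0000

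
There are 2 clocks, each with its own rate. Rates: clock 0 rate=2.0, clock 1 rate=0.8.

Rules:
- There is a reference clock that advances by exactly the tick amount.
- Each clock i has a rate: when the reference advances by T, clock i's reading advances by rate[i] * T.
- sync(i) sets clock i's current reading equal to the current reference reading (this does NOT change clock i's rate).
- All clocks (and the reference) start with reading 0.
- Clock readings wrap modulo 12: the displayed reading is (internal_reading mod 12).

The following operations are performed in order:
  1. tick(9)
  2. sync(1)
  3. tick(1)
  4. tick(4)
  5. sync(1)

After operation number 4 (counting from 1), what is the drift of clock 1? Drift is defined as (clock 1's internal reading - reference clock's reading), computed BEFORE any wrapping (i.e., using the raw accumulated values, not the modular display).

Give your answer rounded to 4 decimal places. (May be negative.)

Answer: -1.0000

Derivation:
After op 1 tick(9): ref=9.0000 raw=[18.0000 7.2000]
After op 2 sync(1): ref=9.0000 raw=[18.0000 9.0000]
After op 3 tick(1): ref=10.0000 raw=[20.0000 9.8000]
After op 4 tick(4): ref=14.0000 raw=[28.0000 13.0000]
Drift of clock 1 after op 4: 13.0000 - 14.0000 = -1.0000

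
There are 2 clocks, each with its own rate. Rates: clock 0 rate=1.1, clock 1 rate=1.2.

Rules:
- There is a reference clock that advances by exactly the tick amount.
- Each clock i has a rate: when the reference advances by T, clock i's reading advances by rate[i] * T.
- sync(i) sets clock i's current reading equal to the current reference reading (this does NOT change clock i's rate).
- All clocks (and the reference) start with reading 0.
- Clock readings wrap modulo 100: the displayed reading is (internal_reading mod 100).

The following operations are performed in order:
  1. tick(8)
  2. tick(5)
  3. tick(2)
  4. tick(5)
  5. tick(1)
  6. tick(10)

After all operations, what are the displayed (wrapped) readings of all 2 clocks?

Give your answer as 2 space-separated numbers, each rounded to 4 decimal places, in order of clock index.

After op 1 tick(8): ref=8.0000 raw=[8.8000 9.6000]
After op 2 tick(5): ref=13.0000 raw=[14.3000 15.6000]
After op 3 tick(2): ref=15.0000 raw=[16.5000 18.0000]
After op 4 tick(5): ref=20.0000 raw=[22.0000 24.0000]
After op 5 tick(1): ref=21.0000 raw=[23.1000 25.2000]
After op 6 tick(10): ref=31.0000 raw=[34.1000 37.2000]
Wrap final raw readings (mod 100): 34.1000 mod 100 = 34.1000; 37.2000 mod 100 = 37.2000

Answer: 34.1000 37.2000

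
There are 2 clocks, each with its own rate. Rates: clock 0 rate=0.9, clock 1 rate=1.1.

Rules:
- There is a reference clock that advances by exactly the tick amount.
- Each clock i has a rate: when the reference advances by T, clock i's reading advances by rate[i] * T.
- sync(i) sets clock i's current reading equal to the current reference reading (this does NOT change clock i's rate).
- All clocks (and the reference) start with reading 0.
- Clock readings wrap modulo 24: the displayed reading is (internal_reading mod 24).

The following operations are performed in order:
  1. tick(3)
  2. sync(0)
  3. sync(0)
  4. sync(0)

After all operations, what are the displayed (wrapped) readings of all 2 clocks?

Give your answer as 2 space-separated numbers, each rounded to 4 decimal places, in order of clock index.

Answer: 3.0000 3.3000

Derivation:
After op 1 tick(3): ref=3.0000 raw=[2.7000 3.3000]
After op 2 sync(0): ref=3.0000 raw=[3.0000 3.3000]
After op 3 sync(0): ref=3.0000 raw=[3.0000 3.3000]
After op 4 sync(0): ref=3.0000 raw=[3.0000 3.3000]
Wrap final raw readings (mod 24): 3.0000 mod 24 = 3.0000; 3.3000 mod 24 = 3.3000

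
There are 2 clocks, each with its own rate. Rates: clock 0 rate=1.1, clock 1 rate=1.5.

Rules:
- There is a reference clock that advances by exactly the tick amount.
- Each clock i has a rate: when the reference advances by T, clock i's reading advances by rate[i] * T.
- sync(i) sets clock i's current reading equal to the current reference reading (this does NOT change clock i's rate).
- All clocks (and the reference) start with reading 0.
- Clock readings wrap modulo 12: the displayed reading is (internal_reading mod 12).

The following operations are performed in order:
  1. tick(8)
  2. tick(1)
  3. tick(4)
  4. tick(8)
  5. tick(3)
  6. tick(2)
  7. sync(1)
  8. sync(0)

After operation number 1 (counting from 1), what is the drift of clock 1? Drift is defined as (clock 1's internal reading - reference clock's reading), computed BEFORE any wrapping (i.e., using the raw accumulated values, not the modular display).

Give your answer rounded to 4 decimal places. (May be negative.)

After op 1 tick(8): ref=8.0000 raw=[8.8000 12.0000]
Drift of clock 1 after op 1: 12.0000 - 8.0000 = 4.0000

Answer: 4.0000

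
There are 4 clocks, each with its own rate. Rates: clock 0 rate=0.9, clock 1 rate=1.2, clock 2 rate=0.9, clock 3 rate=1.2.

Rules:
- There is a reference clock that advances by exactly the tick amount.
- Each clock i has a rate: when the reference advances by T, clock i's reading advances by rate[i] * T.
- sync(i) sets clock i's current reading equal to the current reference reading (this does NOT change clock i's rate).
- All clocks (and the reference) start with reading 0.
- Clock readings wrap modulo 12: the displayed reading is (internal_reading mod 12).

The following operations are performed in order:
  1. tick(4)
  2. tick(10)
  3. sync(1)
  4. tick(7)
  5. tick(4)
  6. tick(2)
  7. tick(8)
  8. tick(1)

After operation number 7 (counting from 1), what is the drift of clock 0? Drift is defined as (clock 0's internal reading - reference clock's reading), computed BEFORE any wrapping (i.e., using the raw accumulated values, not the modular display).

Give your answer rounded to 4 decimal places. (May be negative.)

After op 1 tick(4): ref=4.0000 raw=[3.6000 4.8000 3.6000 4.8000]
After op 2 tick(10): ref=14.0000 raw=[12.6000 16.8000 12.6000 16.8000]
After op 3 sync(1): ref=14.0000 raw=[12.6000 14.0000 12.6000 16.8000]
After op 4 tick(7): ref=21.0000 raw=[18.9000 22.4000 18.9000 25.2000]
After op 5 tick(4): ref=25.0000 raw=[22.5000 27.2000 22.5000 30.0000]
After op 6 tick(2): ref=27.0000 raw=[24.3000 29.6000 24.3000 32.4000]
After op 7 tick(8): ref=35.0000 raw=[31.5000 39.2000 31.5000 42.0000]
Drift of clock 0 after op 7: 31.5000 - 35.0000 = -3.5000

Answer: -3.5000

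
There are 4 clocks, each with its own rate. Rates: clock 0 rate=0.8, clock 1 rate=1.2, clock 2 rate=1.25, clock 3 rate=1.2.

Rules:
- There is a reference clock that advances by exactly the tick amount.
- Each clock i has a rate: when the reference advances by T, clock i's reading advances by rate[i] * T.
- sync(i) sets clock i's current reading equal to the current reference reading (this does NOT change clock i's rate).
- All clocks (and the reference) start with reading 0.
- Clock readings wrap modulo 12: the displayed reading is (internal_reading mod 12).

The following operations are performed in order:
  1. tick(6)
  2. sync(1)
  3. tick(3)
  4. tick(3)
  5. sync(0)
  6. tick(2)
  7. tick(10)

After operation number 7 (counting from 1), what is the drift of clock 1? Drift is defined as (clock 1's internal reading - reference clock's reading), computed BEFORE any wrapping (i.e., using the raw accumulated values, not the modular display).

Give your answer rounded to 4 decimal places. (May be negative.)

Answer: 3.6000

Derivation:
After op 1 tick(6): ref=6.0000 raw=[4.8000 7.2000 7.5000 7.2000]
After op 2 sync(1): ref=6.0000 raw=[4.8000 6.0000 7.5000 7.2000]
After op 3 tick(3): ref=9.0000 raw=[7.2000 9.6000 11.2500 10.8000]
After op 4 tick(3): ref=12.0000 raw=[9.6000 13.2000 15.0000 14.4000]
After op 5 sync(0): ref=12.0000 raw=[12.0000 13.2000 15.0000 14.4000]
After op 6 tick(2): ref=14.0000 raw=[13.6000 15.6000 17.5000 16.8000]
After op 7 tick(10): ref=24.0000 raw=[21.6000 27.6000 30.0000 28.8000]
Drift of clock 1 after op 7: 27.6000 - 24.0000 = 3.6000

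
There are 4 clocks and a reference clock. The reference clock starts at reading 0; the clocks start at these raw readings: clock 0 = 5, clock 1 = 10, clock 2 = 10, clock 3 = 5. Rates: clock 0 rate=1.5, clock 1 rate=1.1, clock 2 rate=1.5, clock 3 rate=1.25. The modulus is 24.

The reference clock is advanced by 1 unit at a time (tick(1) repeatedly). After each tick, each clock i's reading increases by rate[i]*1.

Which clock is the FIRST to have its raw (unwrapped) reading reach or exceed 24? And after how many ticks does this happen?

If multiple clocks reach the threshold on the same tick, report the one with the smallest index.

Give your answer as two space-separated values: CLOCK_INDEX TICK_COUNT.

Answer: 2 10

Derivation:
clock 0: start=5, rate=1.5, needs 24-5 = 19; ticks = ceil(19/1.5) = ceil(12.6667) = 13; reading at tick 13 = 5 + 1.5*13 = 24.5000
clock 1: start=10, rate=1.1, needs 24-10 = 14; ticks = ceil(14/1.1) = ceil(12.7273) = 13; reading at tick 13 = 10 + 1.1*13 = 24.3000
clock 2: start=10, rate=1.5, needs 24-10 = 14; ticks = ceil(14/1.5) = ceil(9.3333) = 10; reading at tick 10 = 10 + 1.5*10 = 25.0000
clock 3: start=5, rate=1.25, needs 24-5 = 19; ticks = ceil(19/1.25) = ceil(15.2000) = 16; reading at tick 16 = 5 + 1.25*16 = 25.0000
Minimum tick count = 10; winners = [2]; smallest index = 2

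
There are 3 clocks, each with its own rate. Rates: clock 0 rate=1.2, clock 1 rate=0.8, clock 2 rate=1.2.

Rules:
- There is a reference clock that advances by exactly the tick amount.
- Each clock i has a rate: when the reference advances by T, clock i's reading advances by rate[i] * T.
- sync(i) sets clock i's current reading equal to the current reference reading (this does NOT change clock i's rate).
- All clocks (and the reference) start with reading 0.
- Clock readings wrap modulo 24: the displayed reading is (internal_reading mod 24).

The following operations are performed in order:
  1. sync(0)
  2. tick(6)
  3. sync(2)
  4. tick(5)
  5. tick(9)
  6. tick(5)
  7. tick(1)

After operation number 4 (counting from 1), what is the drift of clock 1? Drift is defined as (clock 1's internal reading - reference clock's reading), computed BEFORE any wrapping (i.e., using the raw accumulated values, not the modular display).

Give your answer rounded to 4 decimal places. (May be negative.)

Answer: -2.2000

Derivation:
After op 1 sync(0): ref=0.0000 raw=[0.0000 0.0000 0.0000]
After op 2 tick(6): ref=6.0000 raw=[7.2000 4.8000 7.2000]
After op 3 sync(2): ref=6.0000 raw=[7.2000 4.8000 6.0000]
After op 4 tick(5): ref=11.0000 raw=[13.2000 8.8000 12.0000]
Drift of clock 1 after op 4: 8.8000 - 11.0000 = -2.2000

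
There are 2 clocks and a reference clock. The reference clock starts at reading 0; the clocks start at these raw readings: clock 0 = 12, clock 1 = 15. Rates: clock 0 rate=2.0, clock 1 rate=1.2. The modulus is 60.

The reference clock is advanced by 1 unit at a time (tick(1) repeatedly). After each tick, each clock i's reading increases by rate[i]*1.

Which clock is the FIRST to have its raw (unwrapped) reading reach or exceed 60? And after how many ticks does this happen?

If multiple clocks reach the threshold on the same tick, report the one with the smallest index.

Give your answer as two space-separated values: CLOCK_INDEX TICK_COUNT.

Answer: 0 24

Derivation:
clock 0: start=12, rate=2.0, needs 60-12 = 48; ticks = ceil(48/2.0) = ceil(24.0000) = 24; reading at tick 24 = 12 + 2.0*24 = 60.0000
clock 1: start=15, rate=1.2, needs 60-15 = 45; ticks = ceil(45/1.2) = ceil(37.5000) = 38; reading at tick 38 = 15 + 1.2*38 = 60.6000
Minimum tick count = 24; winners = [0]; smallest index = 0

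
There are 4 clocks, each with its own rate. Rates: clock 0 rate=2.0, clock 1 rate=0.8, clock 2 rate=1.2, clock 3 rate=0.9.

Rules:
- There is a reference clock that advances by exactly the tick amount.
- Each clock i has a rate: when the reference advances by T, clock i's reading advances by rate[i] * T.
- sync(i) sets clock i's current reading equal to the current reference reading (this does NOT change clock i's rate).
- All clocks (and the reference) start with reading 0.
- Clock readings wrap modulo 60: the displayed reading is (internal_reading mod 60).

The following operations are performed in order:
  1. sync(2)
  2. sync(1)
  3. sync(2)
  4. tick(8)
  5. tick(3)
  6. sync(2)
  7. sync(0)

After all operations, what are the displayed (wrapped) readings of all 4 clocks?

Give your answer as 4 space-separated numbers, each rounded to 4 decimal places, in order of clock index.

Answer: 11.0000 8.8000 11.0000 9.9000

Derivation:
After op 1 sync(2): ref=0.0000 raw=[0.0000 0.0000 0.0000 0.0000]
After op 2 sync(1): ref=0.0000 raw=[0.0000 0.0000 0.0000 0.0000]
After op 3 sync(2): ref=0.0000 raw=[0.0000 0.0000 0.0000 0.0000]
After op 4 tick(8): ref=8.0000 raw=[16.0000 6.4000 9.6000 7.2000]
After op 5 tick(3): ref=11.0000 raw=[22.0000 8.8000 13.2000 9.9000]
After op 6 sync(2): ref=11.0000 raw=[22.0000 8.8000 11.0000 9.9000]
After op 7 sync(0): ref=11.0000 raw=[11.0000 8.8000 11.0000 9.9000]
Wrap final raw readings (mod 60): 11.0000 mod 60 = 11.0000; 8.8000 mod 60 = 8.8000; 11.0000 mod 60 = 11.0000; 9.9000 mod 60 = 9.9000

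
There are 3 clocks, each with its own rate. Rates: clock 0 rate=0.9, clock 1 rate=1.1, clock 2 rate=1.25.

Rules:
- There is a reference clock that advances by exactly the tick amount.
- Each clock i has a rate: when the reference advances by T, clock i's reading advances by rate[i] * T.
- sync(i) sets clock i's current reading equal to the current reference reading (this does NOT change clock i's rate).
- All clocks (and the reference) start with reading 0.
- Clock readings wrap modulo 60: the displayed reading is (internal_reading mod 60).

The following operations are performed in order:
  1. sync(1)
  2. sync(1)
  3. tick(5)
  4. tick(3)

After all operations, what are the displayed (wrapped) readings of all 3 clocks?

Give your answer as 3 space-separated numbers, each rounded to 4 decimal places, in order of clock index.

After op 1 sync(1): ref=0.0000 raw=[0.0000 0.0000 0.0000]
After op 2 sync(1): ref=0.0000 raw=[0.0000 0.0000 0.0000]
After op 3 tick(5): ref=5.0000 raw=[4.5000 5.5000 6.2500]
After op 4 tick(3): ref=8.0000 raw=[7.2000 8.8000 10.0000]
Wrap final raw readings (mod 60): 7.2000 mod 60 = 7.2000; 8.8000 mod 60 = 8.8000; 10.0000 mod 60 = 10.0000

Answer: 7.2000 8.8000 10.0000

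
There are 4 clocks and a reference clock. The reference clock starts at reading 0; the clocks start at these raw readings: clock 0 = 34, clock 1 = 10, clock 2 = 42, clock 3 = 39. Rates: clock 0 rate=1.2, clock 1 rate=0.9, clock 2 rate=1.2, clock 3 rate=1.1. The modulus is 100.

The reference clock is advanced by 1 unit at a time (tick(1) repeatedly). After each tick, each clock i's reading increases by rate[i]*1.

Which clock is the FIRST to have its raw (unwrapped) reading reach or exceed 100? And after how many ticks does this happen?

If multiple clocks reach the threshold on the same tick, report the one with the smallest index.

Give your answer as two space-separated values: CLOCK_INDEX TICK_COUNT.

Answer: 2 49

Derivation:
clock 0: start=34, rate=1.2, needs 100-34 = 66; ticks = ceil(66/1.2) = ceil(55.0000) = 55; reading at tick 55 = 34 + 1.2*55 = 100.0000
clock 1: start=10, rate=0.9, needs 100-10 = 90; ticks = ceil(90/0.9) = ceil(100.0000) = 100; reading at tick 100 = 10 + 0.9*100 = 100.0000
clock 2: start=42, rate=1.2, needs 100-42 = 58; ticks = ceil(58/1.2) = ceil(48.3333) = 49; reading at tick 49 = 42 + 1.2*49 = 100.8000
clock 3: start=39, rate=1.1, needs 100-39 = 61; ticks = ceil(61/1.1) = ceil(55.4545) = 56; reading at tick 56 = 39 + 1.1*56 = 100.6000
Minimum tick count = 49; winners = [2]; smallest index = 2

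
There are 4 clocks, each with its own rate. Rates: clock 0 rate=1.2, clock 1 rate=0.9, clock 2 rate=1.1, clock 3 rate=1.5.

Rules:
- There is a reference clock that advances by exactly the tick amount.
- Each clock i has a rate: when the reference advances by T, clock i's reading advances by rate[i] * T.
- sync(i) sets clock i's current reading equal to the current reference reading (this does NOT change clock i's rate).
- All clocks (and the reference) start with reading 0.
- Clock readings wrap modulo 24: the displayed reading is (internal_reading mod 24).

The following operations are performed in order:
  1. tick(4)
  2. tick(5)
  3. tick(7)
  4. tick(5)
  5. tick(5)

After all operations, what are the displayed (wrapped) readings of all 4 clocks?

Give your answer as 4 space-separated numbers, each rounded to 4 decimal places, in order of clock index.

Answer: 7.2000 23.4000 4.6000 15.0000

Derivation:
After op 1 tick(4): ref=4.0000 raw=[4.8000 3.6000 4.4000 6.0000]
After op 2 tick(5): ref=9.0000 raw=[10.8000 8.1000 9.9000 13.5000]
After op 3 tick(7): ref=16.0000 raw=[19.2000 14.4000 17.6000 24.0000]
After op 4 tick(5): ref=21.0000 raw=[25.2000 18.9000 23.1000 31.5000]
After op 5 tick(5): ref=26.0000 raw=[31.2000 23.4000 28.6000 39.0000]
Wrap final raw readings (mod 24): 31.2000 mod 24 = 7.2000; 23.4000 mod 24 = 23.4000; 28.6000 mod 24 = 4.6000; 39.0000 mod 24 = 15.0000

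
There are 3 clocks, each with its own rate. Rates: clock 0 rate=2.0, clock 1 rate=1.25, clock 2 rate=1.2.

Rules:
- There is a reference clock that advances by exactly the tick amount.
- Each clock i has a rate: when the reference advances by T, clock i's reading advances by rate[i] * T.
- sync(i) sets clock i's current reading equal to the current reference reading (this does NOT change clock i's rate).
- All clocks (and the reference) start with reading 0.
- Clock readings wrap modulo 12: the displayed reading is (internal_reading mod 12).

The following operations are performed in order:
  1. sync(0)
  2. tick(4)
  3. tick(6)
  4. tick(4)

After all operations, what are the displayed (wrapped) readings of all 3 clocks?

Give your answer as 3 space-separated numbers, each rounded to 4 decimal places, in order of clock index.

After op 1 sync(0): ref=0.0000 raw=[0.0000 0.0000 0.0000]
After op 2 tick(4): ref=4.0000 raw=[8.0000 5.0000 4.8000]
After op 3 tick(6): ref=10.0000 raw=[20.0000 12.5000 12.0000]
After op 4 tick(4): ref=14.0000 raw=[28.0000 17.5000 16.8000]
Wrap final raw readings (mod 12): 28.0000 mod 12 = 4.0000; 17.5000 mod 12 = 5.5000; 16.8000 mod 12 = 4.8000

Answer: 4.0000 5.5000 4.8000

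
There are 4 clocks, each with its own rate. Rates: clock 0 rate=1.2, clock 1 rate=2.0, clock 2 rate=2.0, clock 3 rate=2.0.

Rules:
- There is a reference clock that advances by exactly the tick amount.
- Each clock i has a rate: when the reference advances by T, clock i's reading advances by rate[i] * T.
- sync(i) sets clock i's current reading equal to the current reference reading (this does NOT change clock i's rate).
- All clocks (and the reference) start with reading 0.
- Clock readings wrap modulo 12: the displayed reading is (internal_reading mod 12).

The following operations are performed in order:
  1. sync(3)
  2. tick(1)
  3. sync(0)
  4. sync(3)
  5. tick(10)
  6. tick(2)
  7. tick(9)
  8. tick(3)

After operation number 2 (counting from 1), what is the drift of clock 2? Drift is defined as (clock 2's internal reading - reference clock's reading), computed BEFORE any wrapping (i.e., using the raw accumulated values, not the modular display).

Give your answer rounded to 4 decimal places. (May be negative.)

Answer: 1.0000

Derivation:
After op 1 sync(3): ref=0.0000 raw=[0.0000 0.0000 0.0000 0.0000]
After op 2 tick(1): ref=1.0000 raw=[1.2000 2.0000 2.0000 2.0000]
Drift of clock 2 after op 2: 2.0000 - 1.0000 = 1.0000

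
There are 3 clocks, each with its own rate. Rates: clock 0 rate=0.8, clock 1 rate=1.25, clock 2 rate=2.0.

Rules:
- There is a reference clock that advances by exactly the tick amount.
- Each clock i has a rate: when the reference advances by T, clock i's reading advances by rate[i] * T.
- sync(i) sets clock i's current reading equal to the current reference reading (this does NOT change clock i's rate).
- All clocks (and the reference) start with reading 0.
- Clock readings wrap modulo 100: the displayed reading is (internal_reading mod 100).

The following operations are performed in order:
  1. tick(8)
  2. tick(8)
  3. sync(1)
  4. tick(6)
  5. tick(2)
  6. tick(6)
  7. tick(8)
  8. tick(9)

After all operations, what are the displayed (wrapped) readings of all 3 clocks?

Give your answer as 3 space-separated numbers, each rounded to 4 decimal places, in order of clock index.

Answer: 37.6000 54.7500 94.0000

Derivation:
After op 1 tick(8): ref=8.0000 raw=[6.4000 10.0000 16.0000]
After op 2 tick(8): ref=16.0000 raw=[12.8000 20.0000 32.0000]
After op 3 sync(1): ref=16.0000 raw=[12.8000 16.0000 32.0000]
After op 4 tick(6): ref=22.0000 raw=[17.6000 23.5000 44.0000]
After op 5 tick(2): ref=24.0000 raw=[19.2000 26.0000 48.0000]
After op 6 tick(6): ref=30.0000 raw=[24.0000 33.5000 60.0000]
After op 7 tick(8): ref=38.0000 raw=[30.4000 43.5000 76.0000]
After op 8 tick(9): ref=47.0000 raw=[37.6000 54.7500 94.0000]
Wrap final raw readings (mod 100): 37.6000 mod 100 = 37.6000; 54.7500 mod 100 = 54.7500; 94.0000 mod 100 = 94.0000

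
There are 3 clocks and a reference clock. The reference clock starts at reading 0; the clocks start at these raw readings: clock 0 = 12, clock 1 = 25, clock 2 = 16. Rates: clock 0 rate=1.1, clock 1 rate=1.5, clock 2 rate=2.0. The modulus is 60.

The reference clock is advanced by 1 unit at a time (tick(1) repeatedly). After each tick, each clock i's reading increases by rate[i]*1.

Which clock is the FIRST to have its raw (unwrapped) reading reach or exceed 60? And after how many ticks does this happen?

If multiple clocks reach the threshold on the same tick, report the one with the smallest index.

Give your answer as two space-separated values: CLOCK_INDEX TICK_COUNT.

Answer: 2 22

Derivation:
clock 0: start=12, rate=1.1, needs 60-12 = 48; ticks = ceil(48/1.1) = ceil(43.6364) = 44; reading at tick 44 = 12 + 1.1*44 = 60.4000
clock 1: start=25, rate=1.5, needs 60-25 = 35; ticks = ceil(35/1.5) = ceil(23.3333) = 24; reading at tick 24 = 25 + 1.5*24 = 61.0000
clock 2: start=16, rate=2.0, needs 60-16 = 44; ticks = ceil(44/2.0) = ceil(22.0000) = 22; reading at tick 22 = 16 + 2.0*22 = 60.0000
Minimum tick count = 22; winners = [2]; smallest index = 2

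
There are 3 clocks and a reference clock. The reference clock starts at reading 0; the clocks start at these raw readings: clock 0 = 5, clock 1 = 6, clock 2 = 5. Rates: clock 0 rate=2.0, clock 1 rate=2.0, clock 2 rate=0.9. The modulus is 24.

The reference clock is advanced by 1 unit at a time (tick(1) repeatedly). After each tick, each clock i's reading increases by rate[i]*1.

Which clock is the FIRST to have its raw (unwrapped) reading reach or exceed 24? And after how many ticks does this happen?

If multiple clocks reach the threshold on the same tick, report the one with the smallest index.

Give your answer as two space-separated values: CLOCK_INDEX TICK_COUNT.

clock 0: start=5, rate=2.0, needs 24-5 = 19; ticks = ceil(19/2.0) = ceil(9.5000) = 10; reading at tick 10 = 5 + 2.0*10 = 25.0000
clock 1: start=6, rate=2.0, needs 24-6 = 18; ticks = ceil(18/2.0) = ceil(9.0000) = 9; reading at tick 9 = 6 + 2.0*9 = 24.0000
clock 2: start=5, rate=0.9, needs 24-5 = 19; ticks = ceil(19/0.9) = ceil(21.1111) = 22; reading at tick 22 = 5 + 0.9*22 = 24.8000
Minimum tick count = 9; winners = [1]; smallest index = 1

Answer: 1 9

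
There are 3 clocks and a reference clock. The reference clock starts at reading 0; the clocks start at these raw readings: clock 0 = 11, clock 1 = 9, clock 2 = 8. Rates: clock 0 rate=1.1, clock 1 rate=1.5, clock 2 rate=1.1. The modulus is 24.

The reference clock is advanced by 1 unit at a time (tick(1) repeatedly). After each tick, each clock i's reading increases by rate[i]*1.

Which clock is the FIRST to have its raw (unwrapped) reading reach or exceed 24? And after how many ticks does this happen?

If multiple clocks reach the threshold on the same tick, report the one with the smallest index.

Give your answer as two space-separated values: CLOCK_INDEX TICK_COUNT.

clock 0: start=11, rate=1.1, needs 24-11 = 13; ticks = ceil(13/1.1) = ceil(11.8182) = 12; reading at tick 12 = 11 + 1.1*12 = 24.2000
clock 1: start=9, rate=1.5, needs 24-9 = 15; ticks = ceil(15/1.5) = ceil(10.0000) = 10; reading at tick 10 = 9 + 1.5*10 = 24.0000
clock 2: start=8, rate=1.1, needs 24-8 = 16; ticks = ceil(16/1.1) = ceil(14.5455) = 15; reading at tick 15 = 8 + 1.1*15 = 24.5000
Minimum tick count = 10; winners = [1]; smallest index = 1

Answer: 1 10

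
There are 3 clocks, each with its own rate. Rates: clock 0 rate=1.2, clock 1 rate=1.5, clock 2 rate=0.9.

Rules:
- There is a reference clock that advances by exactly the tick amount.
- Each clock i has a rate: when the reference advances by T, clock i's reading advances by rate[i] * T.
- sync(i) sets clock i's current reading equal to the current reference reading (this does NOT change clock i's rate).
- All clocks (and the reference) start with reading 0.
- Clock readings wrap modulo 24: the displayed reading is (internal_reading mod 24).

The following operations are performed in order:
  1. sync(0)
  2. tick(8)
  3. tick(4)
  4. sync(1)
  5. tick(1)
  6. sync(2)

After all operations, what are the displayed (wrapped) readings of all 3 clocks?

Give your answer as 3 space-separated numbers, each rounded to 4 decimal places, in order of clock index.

After op 1 sync(0): ref=0.0000 raw=[0.0000 0.0000 0.0000]
After op 2 tick(8): ref=8.0000 raw=[9.6000 12.0000 7.2000]
After op 3 tick(4): ref=12.0000 raw=[14.4000 18.0000 10.8000]
After op 4 sync(1): ref=12.0000 raw=[14.4000 12.0000 10.8000]
After op 5 tick(1): ref=13.0000 raw=[15.6000 13.5000 11.7000]
After op 6 sync(2): ref=13.0000 raw=[15.6000 13.5000 13.0000]
Wrap final raw readings (mod 24): 15.6000 mod 24 = 15.6000; 13.5000 mod 24 = 13.5000; 13.0000 mod 24 = 13.0000

Answer: 15.6000 13.5000 13.0000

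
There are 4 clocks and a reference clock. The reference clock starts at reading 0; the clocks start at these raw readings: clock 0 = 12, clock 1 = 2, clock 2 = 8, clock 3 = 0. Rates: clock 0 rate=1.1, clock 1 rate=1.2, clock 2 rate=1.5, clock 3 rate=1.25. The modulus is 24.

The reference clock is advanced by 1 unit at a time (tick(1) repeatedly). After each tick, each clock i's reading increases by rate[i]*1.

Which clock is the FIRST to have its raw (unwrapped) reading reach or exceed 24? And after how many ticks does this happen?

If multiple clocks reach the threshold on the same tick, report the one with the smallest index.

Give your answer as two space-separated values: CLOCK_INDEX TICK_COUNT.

clock 0: start=12, rate=1.1, needs 24-12 = 12; ticks = ceil(12/1.1) = ceil(10.9091) = 11; reading at tick 11 = 12 + 1.1*11 = 24.1000
clock 1: start=2, rate=1.2, needs 24-2 = 22; ticks = ceil(22/1.2) = ceil(18.3333) = 19; reading at tick 19 = 2 + 1.2*19 = 24.8000
clock 2: start=8, rate=1.5, needs 24-8 = 16; ticks = ceil(16/1.5) = ceil(10.6667) = 11; reading at tick 11 = 8 + 1.5*11 = 24.5000
clock 3: start=0, rate=1.25, needs 24-0 = 24; ticks = ceil(24/1.25) = ceil(19.2000) = 20; reading at tick 20 = 0 + 1.25*20 = 25.0000
Minimum tick count = 11; winners = [0, 2]; smallest index = 0

Answer: 0 11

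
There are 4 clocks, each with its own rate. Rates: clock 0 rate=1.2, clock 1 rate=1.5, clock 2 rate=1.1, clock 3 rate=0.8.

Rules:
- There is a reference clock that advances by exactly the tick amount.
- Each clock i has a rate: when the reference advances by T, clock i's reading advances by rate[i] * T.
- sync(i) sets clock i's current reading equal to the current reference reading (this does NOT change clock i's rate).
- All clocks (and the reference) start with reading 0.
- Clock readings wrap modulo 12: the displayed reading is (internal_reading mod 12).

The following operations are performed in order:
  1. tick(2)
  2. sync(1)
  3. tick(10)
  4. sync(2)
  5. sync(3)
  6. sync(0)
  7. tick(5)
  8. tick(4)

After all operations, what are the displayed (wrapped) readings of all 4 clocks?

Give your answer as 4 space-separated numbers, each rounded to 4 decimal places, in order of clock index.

Answer: 10.8000 6.5000 9.9000 7.2000

Derivation:
After op 1 tick(2): ref=2.0000 raw=[2.4000 3.0000 2.2000 1.6000]
After op 2 sync(1): ref=2.0000 raw=[2.4000 2.0000 2.2000 1.6000]
After op 3 tick(10): ref=12.0000 raw=[14.4000 17.0000 13.2000 9.6000]
After op 4 sync(2): ref=12.0000 raw=[14.4000 17.0000 12.0000 9.6000]
After op 5 sync(3): ref=12.0000 raw=[14.4000 17.0000 12.0000 12.0000]
After op 6 sync(0): ref=12.0000 raw=[12.0000 17.0000 12.0000 12.0000]
After op 7 tick(5): ref=17.0000 raw=[18.0000 24.5000 17.5000 16.0000]
After op 8 tick(4): ref=21.0000 raw=[22.8000 30.5000 21.9000 19.2000]
Wrap final raw readings (mod 12): 22.8000 mod 12 = 10.8000; 30.5000 mod 12 = 6.5000; 21.9000 mod 12 = 9.9000; 19.2000 mod 12 = 7.2000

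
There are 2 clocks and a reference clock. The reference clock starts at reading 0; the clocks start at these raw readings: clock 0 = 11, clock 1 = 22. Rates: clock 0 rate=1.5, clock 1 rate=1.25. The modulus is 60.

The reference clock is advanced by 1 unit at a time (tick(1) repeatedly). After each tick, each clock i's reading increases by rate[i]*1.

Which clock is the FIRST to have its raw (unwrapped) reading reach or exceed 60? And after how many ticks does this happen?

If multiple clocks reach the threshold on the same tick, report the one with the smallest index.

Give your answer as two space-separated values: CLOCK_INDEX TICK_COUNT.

Answer: 1 31

Derivation:
clock 0: start=11, rate=1.5, needs 60-11 = 49; ticks = ceil(49/1.5) = ceil(32.6667) = 33; reading at tick 33 = 11 + 1.5*33 = 60.5000
clock 1: start=22, rate=1.25, needs 60-22 = 38; ticks = ceil(38/1.25) = ceil(30.4000) = 31; reading at tick 31 = 22 + 1.25*31 = 60.7500
Minimum tick count = 31; winners = [1]; smallest index = 1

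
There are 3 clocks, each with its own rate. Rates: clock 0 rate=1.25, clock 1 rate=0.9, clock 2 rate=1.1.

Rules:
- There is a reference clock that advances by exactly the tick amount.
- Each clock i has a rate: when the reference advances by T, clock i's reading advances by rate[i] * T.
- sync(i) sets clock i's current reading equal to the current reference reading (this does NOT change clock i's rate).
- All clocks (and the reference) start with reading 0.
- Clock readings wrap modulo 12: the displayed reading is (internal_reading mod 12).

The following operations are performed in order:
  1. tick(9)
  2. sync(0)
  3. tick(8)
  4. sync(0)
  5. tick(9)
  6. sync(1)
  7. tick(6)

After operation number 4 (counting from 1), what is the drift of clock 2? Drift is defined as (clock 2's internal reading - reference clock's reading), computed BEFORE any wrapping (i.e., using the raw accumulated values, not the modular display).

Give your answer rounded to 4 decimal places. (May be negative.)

After op 1 tick(9): ref=9.0000 raw=[11.2500 8.1000 9.9000]
After op 2 sync(0): ref=9.0000 raw=[9.0000 8.1000 9.9000]
After op 3 tick(8): ref=17.0000 raw=[19.0000 15.3000 18.7000]
After op 4 sync(0): ref=17.0000 raw=[17.0000 15.3000 18.7000]
Drift of clock 2 after op 4: 18.7000 - 17.0000 = 1.7000

Answer: 1.7000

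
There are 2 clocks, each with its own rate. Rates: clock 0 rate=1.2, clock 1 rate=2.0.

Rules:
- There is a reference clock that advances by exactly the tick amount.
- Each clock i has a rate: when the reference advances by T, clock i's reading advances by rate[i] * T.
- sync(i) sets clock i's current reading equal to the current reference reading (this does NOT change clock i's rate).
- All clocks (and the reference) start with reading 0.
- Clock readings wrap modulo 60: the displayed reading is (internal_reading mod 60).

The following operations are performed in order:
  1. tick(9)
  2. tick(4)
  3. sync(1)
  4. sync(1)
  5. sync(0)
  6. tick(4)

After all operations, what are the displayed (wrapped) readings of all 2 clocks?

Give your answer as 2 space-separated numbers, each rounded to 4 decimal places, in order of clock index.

After op 1 tick(9): ref=9.0000 raw=[10.8000 18.0000]
After op 2 tick(4): ref=13.0000 raw=[15.6000 26.0000]
After op 3 sync(1): ref=13.0000 raw=[15.6000 13.0000]
After op 4 sync(1): ref=13.0000 raw=[15.6000 13.0000]
After op 5 sync(0): ref=13.0000 raw=[13.0000 13.0000]
After op 6 tick(4): ref=17.0000 raw=[17.8000 21.0000]
Wrap final raw readings (mod 60): 17.8000 mod 60 = 17.8000; 21.0000 mod 60 = 21.0000

Answer: 17.8000 21.0000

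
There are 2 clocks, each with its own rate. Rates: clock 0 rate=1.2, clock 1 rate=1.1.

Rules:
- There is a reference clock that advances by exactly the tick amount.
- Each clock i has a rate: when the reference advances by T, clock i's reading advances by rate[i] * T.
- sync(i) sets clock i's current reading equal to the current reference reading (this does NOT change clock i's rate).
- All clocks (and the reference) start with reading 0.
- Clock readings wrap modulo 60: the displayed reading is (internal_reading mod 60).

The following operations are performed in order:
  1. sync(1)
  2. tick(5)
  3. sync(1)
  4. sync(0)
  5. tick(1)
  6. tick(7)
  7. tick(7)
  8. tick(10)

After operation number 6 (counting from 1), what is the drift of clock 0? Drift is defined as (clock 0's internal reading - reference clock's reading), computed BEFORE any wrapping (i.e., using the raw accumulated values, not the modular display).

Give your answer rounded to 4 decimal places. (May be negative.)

Answer: 1.6000

Derivation:
After op 1 sync(1): ref=0.0000 raw=[0.0000 0.0000]
After op 2 tick(5): ref=5.0000 raw=[6.0000 5.5000]
After op 3 sync(1): ref=5.0000 raw=[6.0000 5.0000]
After op 4 sync(0): ref=5.0000 raw=[5.0000 5.0000]
After op 5 tick(1): ref=6.0000 raw=[6.2000 6.1000]
After op 6 tick(7): ref=13.0000 raw=[14.6000 13.8000]
Drift of clock 0 after op 6: 14.6000 - 13.0000 = 1.6000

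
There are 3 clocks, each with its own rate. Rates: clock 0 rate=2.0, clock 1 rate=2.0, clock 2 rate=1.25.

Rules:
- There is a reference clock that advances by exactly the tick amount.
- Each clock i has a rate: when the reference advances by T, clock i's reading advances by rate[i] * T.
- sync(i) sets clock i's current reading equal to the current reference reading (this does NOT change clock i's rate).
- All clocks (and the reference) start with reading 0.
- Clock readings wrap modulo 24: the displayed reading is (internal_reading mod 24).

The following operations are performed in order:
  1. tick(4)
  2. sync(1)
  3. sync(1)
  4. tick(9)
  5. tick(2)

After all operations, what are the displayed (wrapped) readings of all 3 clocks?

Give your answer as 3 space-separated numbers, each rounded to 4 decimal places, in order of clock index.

Answer: 6.0000 2.0000 18.7500

Derivation:
After op 1 tick(4): ref=4.0000 raw=[8.0000 8.0000 5.0000]
After op 2 sync(1): ref=4.0000 raw=[8.0000 4.0000 5.0000]
After op 3 sync(1): ref=4.0000 raw=[8.0000 4.0000 5.0000]
After op 4 tick(9): ref=13.0000 raw=[26.0000 22.0000 16.2500]
After op 5 tick(2): ref=15.0000 raw=[30.0000 26.0000 18.7500]
Wrap final raw readings (mod 24): 30.0000 mod 24 = 6.0000; 26.0000 mod 24 = 2.0000; 18.7500 mod 24 = 18.7500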